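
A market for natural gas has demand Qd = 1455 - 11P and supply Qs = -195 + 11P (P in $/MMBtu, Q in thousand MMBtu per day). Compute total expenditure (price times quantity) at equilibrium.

Total expenditure = 47250

The market clears where 1455 - 11P = -195 + 11P. Rearranging, 22P = 1650, hence P* = 75.
Substitute back: Q* = 1455 - 11(75) = 630.
Total expenditure = P* × Q* = 75 × 630 = 47250.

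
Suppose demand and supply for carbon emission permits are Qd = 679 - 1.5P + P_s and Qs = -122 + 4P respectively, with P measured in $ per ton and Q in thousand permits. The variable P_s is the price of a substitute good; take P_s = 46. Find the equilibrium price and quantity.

With P_s = 46, demand is Qd = 725 - 1.5P.
At equilibrium Qd = Qs, so 725 - 1.5P = -122 + 4P; collecting terms, 847 = 5.5P and P* = 154.
Plugging P* into demand: Q* = 725 - 1.5(154) = 494.

P* = 154, Q* = 494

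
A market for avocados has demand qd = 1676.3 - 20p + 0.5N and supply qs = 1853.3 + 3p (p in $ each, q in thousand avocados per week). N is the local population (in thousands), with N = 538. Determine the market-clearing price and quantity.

With N = 538, demand is qd = 1945.3 - 20p.
The market clears where 1945.3 - 20p = 1853.3 + 3p. Rearranging, 23p = 92, hence p* = 4.
From the demand curve, q* = 1945.3 - 20(4) = 1865.3.

p* = 4, q* = 1865.3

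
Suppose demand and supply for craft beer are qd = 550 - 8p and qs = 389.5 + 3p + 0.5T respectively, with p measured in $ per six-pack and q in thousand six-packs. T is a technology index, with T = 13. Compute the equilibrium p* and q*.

p* = 14, q* = 438

With T = 13, supply is qs = 396 + 3p.
Equating demand and supply, 550 - 8p = 396 + 3p gives 11p = 154, so p* = 14.
Substitute back: q* = 550 - 8(14) = 438.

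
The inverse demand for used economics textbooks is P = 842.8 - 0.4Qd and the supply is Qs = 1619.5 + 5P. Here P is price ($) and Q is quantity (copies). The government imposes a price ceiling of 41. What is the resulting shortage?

In direct form, Qd = 2107 - 2.5P.
With P fixed at 41, quantity demanded is 2004.5 and quantity supplied is 1824.5.
Shortage = Qd - Qs = 2004.5 - 1824.5 = 180.

Shortage = 180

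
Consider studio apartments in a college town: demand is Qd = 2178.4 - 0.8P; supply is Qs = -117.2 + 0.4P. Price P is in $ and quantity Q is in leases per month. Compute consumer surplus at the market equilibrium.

At equilibrium Qd = Qs, so 2178.4 - 0.8P = -117.2 + 0.4P; collecting terms, 2295.6 = 1.2P and P* = 1913.
Substitute back: Q* = 2178.4 - 0.8(1913) = 648.
Demand choke price (Qd = 0): P = 2178.4/0.8 = 2723. Consumer surplus = ½ × (2723 - 1913) × 648 = 262440.

Consumer surplus = 262440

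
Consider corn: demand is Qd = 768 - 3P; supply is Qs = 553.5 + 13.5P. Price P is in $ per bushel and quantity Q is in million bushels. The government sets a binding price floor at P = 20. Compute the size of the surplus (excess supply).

Surplus = 115.5

With P fixed at 20, quantity demanded is 708 and quantity supplied is 823.5.
Surplus = Qs - Qd = 823.5 - 708 = 115.5.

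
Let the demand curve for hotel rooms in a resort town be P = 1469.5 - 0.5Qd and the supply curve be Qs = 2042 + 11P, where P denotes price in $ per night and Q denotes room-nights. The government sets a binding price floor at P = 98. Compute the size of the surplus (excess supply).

Surplus = 377

Rewriting in direct form: Qd = 2939 - 2P.
With P fixed at 98, quantity demanded is 2743 and quantity supplied is 3120.
Surplus = Qs - Qd = 3120 - 2743 = 377.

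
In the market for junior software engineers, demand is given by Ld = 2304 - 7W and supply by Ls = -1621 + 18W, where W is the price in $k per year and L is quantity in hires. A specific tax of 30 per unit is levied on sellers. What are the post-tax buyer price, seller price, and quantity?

W_b = 178.6, W_s = 148.6, L = 1053.8

With a tax of 30 on sellers, they supply based on the net price W_s = W_b - 30, so Ls = -2161 + 18W_b.
Market clearing requires 2304 - 7W_b = -2161 + 18W_b; hence 4465 = 25W_b and W_b = 178.6.
Then W_s = 178.6 - 30 = 148.6 and L = 2304 - 7(178.6) = 1053.8.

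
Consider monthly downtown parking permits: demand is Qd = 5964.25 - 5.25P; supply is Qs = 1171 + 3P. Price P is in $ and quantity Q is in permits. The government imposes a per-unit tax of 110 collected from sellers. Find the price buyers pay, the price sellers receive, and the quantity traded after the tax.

Sellers keep P_s = P_b - 110 per unit, so supply in terms of the buyer price is Qs = 841 + 3P_b.
Equate demand and the shifted supply: 5964.25 - 5.25P_b = 841 + 3P_b, giving 8.25P_b = 5123.25, so P_b = 621.
So P_s = 511 and the quantity traded is Q = 5964.25 - 5.25(621) = 2704.

P_b = 621, P_s = 511, Q = 2704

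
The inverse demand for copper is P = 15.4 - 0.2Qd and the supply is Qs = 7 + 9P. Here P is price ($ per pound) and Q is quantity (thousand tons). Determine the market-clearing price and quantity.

Solving each curve for Q: Qd = 77 - 5P.
Equating demand and supply, 77 - 5P = 7 + 9P gives 14P = 70, so P* = 5.
Plugging P* into demand: Q* = 77 - 5(5) = 52.

P* = 5, Q* = 52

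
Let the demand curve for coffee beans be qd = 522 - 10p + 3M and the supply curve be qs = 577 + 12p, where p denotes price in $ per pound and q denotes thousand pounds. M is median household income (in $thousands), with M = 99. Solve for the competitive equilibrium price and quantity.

With M = 99, demand is qd = 819 - 10p.
At equilibrium qd = qs, so 819 - 10p = 577 + 12p; collecting terms, 242 = 22p and p* = 11.
From the demand curve, q* = 819 - 10(11) = 709.

p* = 11, q* = 709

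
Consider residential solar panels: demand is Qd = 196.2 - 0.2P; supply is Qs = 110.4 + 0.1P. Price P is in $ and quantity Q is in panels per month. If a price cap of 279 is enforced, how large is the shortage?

Shortage = 2.1

At P = 279: Qd = 140.4 and Qs = 138.3.
Shortage = Qd - Qs = 140.4 - 138.3 = 2.1.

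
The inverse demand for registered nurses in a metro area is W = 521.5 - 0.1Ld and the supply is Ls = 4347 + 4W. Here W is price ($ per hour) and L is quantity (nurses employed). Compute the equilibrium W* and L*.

In direct form, Ld = 5215 - 10W.
At equilibrium Ld = Ls, so 5215 - 10W = 4347 + 4W; collecting terms, 868 = 14W and W* = 62.
Substitute back: L* = 5215 - 10(62) = 4595.

W* = 62, L* = 4595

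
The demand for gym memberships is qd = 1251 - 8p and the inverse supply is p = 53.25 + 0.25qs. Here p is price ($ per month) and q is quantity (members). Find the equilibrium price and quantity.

Solving each curve for q: qs = -213 + 4p.
At equilibrium qd = qs, so 1251 - 8p = -213 + 4p; collecting terms, 1464 = 12p and p* = 122.
Plugging p* into demand: q* = 1251 - 8(122) = 275.

p* = 122, q* = 275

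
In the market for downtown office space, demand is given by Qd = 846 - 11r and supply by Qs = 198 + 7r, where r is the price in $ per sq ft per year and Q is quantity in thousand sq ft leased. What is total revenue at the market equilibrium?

The market clears where 846 - 11r = 198 + 7r. Rearranging, 18r = 648, hence r* = 36.
Then Q* = 846 - 11(36) = 450.
Total revenue = r* × Q* = 36 × 450 = 16200.

Total revenue = 16200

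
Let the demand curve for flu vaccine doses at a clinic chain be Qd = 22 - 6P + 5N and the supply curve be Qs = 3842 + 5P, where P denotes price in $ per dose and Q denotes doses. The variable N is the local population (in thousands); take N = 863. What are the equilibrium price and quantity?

With N = 863, demand is Qd = 4337 - 6P.
Equating demand and supply, 4337 - 6P = 3842 + 5P gives 11P = 495, so P* = 45.
Plugging P* into demand: Q* = 4337 - 6(45) = 4067.

P* = 45, Q* = 4067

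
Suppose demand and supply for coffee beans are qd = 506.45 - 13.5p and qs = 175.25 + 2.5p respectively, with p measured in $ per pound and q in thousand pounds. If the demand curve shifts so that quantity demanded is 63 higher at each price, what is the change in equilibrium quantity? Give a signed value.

Δq = 9.84375

Set qd = qs: 506.45 - 13.5p = 175.25 + 2.5p, so 331.2 = 16p and p* = 20.7.
Substitute back: q* = 506.45 - 13.5(20.7) = 227.
After the shift, demand is qd = 569.45 - 13.5p.
New equilibrium: 394.2 = 16p, so p = 24.6375 and q = 236.84375.
Δq = 236.84375 - 227 = 9.84375.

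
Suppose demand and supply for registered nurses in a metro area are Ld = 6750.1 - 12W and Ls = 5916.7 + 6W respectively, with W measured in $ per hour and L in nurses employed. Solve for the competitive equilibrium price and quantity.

W* = 46.3, L* = 6194.5

Set Ld = Ls: 6750.1 - 12W = 5916.7 + 6W, so 833.4 = 18W and W* = 46.3.
From the demand curve, L* = 6750.1 - 12(46.3) = 6194.5.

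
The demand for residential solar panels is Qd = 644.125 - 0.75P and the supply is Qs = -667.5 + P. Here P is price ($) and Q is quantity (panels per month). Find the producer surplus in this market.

At equilibrium Qd = Qs, so 644.125 - 0.75P = -667.5 + P; collecting terms, 1311.625 = 1.75P and P* = 749.5.
From the demand curve, Q* = 644.125 - 0.75(749.5) = 82.
Supply choke price (Qs = 0): P = 667.5. Producer surplus = ½ × (749.5 - 667.5) × 82 = 3362.

Producer surplus = 3362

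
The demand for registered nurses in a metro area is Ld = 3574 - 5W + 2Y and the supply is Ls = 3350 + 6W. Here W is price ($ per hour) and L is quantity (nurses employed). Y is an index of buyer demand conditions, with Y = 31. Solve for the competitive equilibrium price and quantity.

W* = 26, L* = 3506

With Y = 31, demand is Ld = 3636 - 5W.
The market clears where 3636 - 5W = 3350 + 6W. Rearranging, 11W = 286, hence W* = 26.
From the demand curve, L* = 3636 - 5(26) = 3506.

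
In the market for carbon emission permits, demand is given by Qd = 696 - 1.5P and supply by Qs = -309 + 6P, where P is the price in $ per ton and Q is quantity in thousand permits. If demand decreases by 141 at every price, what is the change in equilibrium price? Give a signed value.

ΔP = -18.8

Set Qd = Qs: 696 - 1.5P = -309 + 6P, so 1005 = 7.5P and P* = 134.
Plugging P* into demand: Q* = 696 - 1.5(134) = 495.
After the shift, demand is Qd = 555 - 1.5P.
The new intersection has 864 = 7.5P, i.e. P = 115.2, Q = 382.2.
ΔP = 115.2 - 134 = -18.8.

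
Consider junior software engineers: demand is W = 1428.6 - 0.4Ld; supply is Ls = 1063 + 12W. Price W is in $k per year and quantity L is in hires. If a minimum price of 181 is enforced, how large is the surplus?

Solving each curve for L: Ld = 3571.5 - 2.5W.
At W = 181: Ld = 3119 and Ls = 3235.
Surplus = Ls - Ld = 3235 - 3119 = 116.

Surplus = 116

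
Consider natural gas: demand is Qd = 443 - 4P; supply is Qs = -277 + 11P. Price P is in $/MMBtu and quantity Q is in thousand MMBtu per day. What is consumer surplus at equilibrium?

Set Qd = Qs: 443 - 4P = -277 + 11P, so 720 = 15P and P* = 48.
From the demand curve, Q* = 443 - 4(48) = 251.
Demand choke price (Qd = 0): P = 443/4 = 110.75. Consumer surplus = ½ × (110.75 - 48) × 251 = 7875.125.

Consumer surplus = 7875.125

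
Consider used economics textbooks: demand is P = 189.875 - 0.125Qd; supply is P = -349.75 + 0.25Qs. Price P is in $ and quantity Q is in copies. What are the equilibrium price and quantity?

Rewriting in direct form: Qd = 1519 - 8P and Qs = 1399 + 4P.
At equilibrium Qd = Qs, so 1519 - 8P = 1399 + 4P; collecting terms, 120 = 12P and P* = 10.
Substitute back: Q* = 1519 - 8(10) = 1439.

P* = 10, Q* = 1439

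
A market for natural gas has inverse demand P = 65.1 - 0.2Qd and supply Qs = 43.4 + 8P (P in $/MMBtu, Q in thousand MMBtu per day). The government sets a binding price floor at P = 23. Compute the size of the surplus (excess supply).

Surplus = 16.9

Solving each curve for Q: Qd = 325.5 - 5P.
At P = 23: Qd = 210.5 and Qs = 227.4.
Surplus = Qs - Qd = 227.4 - 210.5 = 16.9.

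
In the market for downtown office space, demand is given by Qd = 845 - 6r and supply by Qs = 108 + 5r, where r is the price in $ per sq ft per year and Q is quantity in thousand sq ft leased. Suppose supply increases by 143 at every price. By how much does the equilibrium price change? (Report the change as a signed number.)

The market clears where 845 - 6r = 108 + 5r. Rearranging, 11r = 737, hence r* = 67.
From the demand curve, Q* = 845 - 6(67) = 443.
After the shift, supply is Qs = 251 + 5r.
New equilibrium: 594 = 11r, so r = 54 and Q = 521.
Δr = 54 - 67 = -13.

Δr = -13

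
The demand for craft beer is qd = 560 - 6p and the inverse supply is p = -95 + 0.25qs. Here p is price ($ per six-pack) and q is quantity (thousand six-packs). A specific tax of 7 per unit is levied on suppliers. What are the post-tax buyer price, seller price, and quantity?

In direct form, qs = 380 + 4p.
Suppliers keep p_s = p_b - 7 per unit, so supply in terms of the buyer price is qs = 352 + 4p_b.
Set qd = qs: 560 - 6p_b = 352 + 4p_b, so 208 = 10p_b and p_b = 20.8.
So p_s = 13.8 and the quantity traded is q = 560 - 6(20.8) = 435.2.

p_b = 20.8, p_s = 13.8, q = 435.2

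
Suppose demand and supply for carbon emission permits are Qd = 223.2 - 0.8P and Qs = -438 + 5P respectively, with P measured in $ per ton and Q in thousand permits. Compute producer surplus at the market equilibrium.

Producer surplus = 1742.4

Equating demand and supply, 223.2 - 0.8P = -438 + 5P gives 5.8P = 661.2, so P* = 114.
Substitute back: Q* = 223.2 - 0.8(114) = 132.
Supply choke price (Qs = 0): P = 87.6. Producer surplus = ½ × (114 - 87.6) × 132 = 1742.4.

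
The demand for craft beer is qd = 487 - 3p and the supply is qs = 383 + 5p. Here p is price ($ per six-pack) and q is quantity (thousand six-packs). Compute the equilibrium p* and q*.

Set qd = qs: 487 - 3p = 383 + 5p, so 104 = 8p and p* = 13.
Then q* = 487 - 3(13) = 448.

p* = 13, q* = 448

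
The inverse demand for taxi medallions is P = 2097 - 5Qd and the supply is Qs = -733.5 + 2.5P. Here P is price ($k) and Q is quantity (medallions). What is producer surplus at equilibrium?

Rewriting in direct form: Qd = 419.4 - 0.2P.
Equating demand and supply, 419.4 - 0.2P = -733.5 + 2.5P gives 2.7P = 1152.9, so P* = 427.
Then Q* = 419.4 - 0.2(427) = 334.
Supply choke price (Qs = 0): P = 293.4. Producer surplus = ½ × (427 - 293.4) × 334 = 22311.2.

Producer surplus = 22311.2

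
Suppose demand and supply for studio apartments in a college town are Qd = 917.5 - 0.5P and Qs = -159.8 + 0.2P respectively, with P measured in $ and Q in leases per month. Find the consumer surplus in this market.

Set Qd = Qs: 917.5 - 0.5P = -159.8 + 0.2P, so 1077.3 = 0.7P and P* = 1539.
From the demand curve, Q* = 917.5 - 0.5(1539) = 148.
Demand choke price (Qd = 0): P = 917.5/0.5 = 1835. Consumer surplus = ½ × (1835 - 1539) × 148 = 21904.

Consumer surplus = 21904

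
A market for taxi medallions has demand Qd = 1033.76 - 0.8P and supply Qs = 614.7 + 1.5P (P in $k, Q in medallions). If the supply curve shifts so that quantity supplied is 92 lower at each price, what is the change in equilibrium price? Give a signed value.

ΔP = 40

The market clears where 1033.76 - 0.8P = 614.7 + 1.5P. Rearranging, 2.3P = 419.06, hence P* = 182.2.
Substitute back: Q* = 1033.76 - 0.8(182.2) = 888.
After the shift, supply is Qs = 522.7 + 1.5P.
New equilibrium: 511.06 = 2.3P, so P = 222.2 and Q = 856.
ΔP = 222.2 - 182.2 = 40.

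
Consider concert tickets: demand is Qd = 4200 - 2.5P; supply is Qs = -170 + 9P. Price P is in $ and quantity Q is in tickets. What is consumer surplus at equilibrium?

Consumer surplus = 2112500

The market clears where 4200 - 2.5P = -170 + 9P. Rearranging, 11.5P = 4370, hence P* = 380.
From the demand curve, Q* = 4200 - 2.5(380) = 3250.
Demand choke price (Qd = 0): P = 4200/2.5 = 1680. Consumer surplus = ½ × (1680 - 380) × 3250 = 2112500.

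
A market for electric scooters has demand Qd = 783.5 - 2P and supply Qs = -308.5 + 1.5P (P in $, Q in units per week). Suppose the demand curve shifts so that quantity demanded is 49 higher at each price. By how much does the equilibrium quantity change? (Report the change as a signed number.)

At equilibrium Qd = Qs, so 783.5 - 2P = -308.5 + 1.5P; collecting terms, 1092 = 3.5P and P* = 312.
Then Q* = 783.5 - 2(312) = 159.5.
After the shift, demand is Qd = 832.5 - 2P.
New equilibrium: 1141 = 3.5P, so P = 326 and Q = 180.5.
ΔQ = 180.5 - 159.5 = 21.

ΔQ = 21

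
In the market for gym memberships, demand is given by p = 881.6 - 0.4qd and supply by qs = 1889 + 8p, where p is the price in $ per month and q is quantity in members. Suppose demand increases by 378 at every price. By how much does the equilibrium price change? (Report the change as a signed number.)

In direct form, qd = 2204 - 2.5p.
The market clears where 2204 - 2.5p = 1889 + 8p. Rearranging, 10.5p = 315, hence p* = 30.
Then q* = 2204 - 2.5(30) = 2129.
After the shift, demand is qd = 2582 - 2.5p.
New equilibrium: 693 = 10.5p, so p = 66 and q = 2417.
Δp = 66 - 30 = 36.

Δp = 36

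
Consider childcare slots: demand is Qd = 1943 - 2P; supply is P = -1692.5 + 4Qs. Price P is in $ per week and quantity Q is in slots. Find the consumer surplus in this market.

Consumer surplus = 87616

Solving each curve for Q: Qs = 423.125 + 0.25P.
Set Qd = Qs: 1943 - 2P = 423.125 + 0.25P, so 1519.875 = 2.25P and P* = 675.5.
From the demand curve, Q* = 1943 - 2(675.5) = 592.
Demand choke price (Qd = 0): P = 1943/2 = 971.5. Consumer surplus = ½ × (971.5 - 675.5) × 592 = 87616.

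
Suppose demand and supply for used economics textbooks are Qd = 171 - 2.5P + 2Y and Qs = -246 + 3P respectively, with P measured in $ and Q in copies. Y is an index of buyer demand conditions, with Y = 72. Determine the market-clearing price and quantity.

P* = 102, Q* = 60

With Y = 72, demand is Qd = 315 - 2.5P.
Equating demand and supply, 315 - 2.5P = -246 + 3P gives 5.5P = 561, so P* = 102.
Plugging P* into demand: Q* = 315 - 2.5(102) = 60.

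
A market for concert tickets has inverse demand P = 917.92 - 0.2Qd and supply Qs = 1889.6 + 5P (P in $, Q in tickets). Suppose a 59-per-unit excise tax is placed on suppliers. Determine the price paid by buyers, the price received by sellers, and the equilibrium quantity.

P_b = 299.5, P_s = 240.5, Q = 3092.1

Solving each curve for Q: Qd = 4589.6 - 5P.
The tax drives a wedge P_b - P_s = 59. Substituting P_s = P_b - 59 into supply: Qs = 1594.6 + 5P_b.
Market clearing requires 4589.6 - 5P_b = 1594.6 + 5P_b; hence 2995 = 10P_b and P_b = 299.5.
So P_s = 240.5 and the quantity traded is Q = 4589.6 - 5(299.5) = 3092.1.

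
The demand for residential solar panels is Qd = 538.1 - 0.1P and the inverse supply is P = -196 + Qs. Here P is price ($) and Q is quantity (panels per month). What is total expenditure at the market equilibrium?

Rewriting in direct form: Qs = 196 + P.
The market clears where 538.1 - 0.1P = 196 + P. Rearranging, 1.1P = 342.1, hence P* = 311.
Then Q* = 538.1 - 0.1(311) = 507.
Total expenditure = P* × Q* = 311 × 507 = 157677.

Total expenditure = 157677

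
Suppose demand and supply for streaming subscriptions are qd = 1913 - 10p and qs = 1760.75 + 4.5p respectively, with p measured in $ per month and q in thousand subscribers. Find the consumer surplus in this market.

Consumer surplus = 163443.2

At equilibrium qd = qs, so 1913 - 10p = 1760.75 + 4.5p; collecting terms, 152.25 = 14.5p and p* = 10.5.
Substitute back: q* = 1913 - 10(10.5) = 1808.
Demand choke price (qd = 0): p = 1913/10 = 191.3. Consumer surplus = ½ × (191.3 - 10.5) × 1808 = 163443.2.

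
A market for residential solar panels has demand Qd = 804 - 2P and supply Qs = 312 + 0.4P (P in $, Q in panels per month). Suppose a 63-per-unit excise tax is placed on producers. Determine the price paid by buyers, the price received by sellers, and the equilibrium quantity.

P_b = 215.5, P_s = 152.5, Q = 373

The tax drives a wedge P_b - P_s = 63. Substituting P_s = P_b - 63 into supply: Qs = 286.8 + 0.4P_b.
Market clearing requires 804 - 2P_b = 286.8 + 0.4P_b; hence 517.2 = 2.4P_b and P_b = 215.5.
So P_s = 152.5 and the quantity traded is Q = 804 - 2(215.5) = 373.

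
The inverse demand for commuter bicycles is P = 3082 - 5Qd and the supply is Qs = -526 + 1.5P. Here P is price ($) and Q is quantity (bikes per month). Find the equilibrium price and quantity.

Solving each curve for Q: Qd = 616.4 - 0.2P.
Equating demand and supply, 616.4 - 0.2P = -526 + 1.5P gives 1.7P = 1142.4, so P* = 672.
Plugging P* into demand: Q* = 616.4 - 0.2(672) = 482.

P* = 672, Q* = 482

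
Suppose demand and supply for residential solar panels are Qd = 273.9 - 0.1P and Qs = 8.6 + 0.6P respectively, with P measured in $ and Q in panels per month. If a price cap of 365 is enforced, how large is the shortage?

At P = 365: Qd = 237.4 and Qs = 227.6.
Shortage = Qd - Qs = 237.4 - 227.6 = 9.8.

Shortage = 9.8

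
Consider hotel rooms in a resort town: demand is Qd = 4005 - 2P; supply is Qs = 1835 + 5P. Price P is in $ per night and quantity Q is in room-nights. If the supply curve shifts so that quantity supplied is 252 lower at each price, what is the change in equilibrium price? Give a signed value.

ΔP = 36

Equating demand and supply, 4005 - 2P = 1835 + 5P gives 7P = 2170, so P* = 310.
Then Q* = 4005 - 2(310) = 3385.
After the shift, supply is Qs = 1583 + 5P.
New equilibrium: 2422 = 7P, so P = 346 and Q = 3313.
ΔP = 346 - 310 = 36.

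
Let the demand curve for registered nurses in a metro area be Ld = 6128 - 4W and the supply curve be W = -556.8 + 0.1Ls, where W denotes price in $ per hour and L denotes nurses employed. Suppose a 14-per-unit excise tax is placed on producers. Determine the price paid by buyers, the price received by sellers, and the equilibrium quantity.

Rewriting in direct form: Ls = 5568 + 10W.
Producers keep W_s = W_b - 14 per unit, so supply in terms of the buyer price is Ls = 5428 + 10W_b.
Set Ld = Ls: 6128 - 4W_b = 5428 + 10W_b, so 700 = 14W_b and W_b = 50.
Then W_s = 50 - 14 = 36 and L = 6128 - 4(50) = 5928.

W_b = 50, W_s = 36, L = 5928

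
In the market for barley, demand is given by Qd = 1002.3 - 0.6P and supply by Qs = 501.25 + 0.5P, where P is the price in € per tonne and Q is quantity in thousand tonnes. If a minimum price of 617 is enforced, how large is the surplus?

At P = 617: Qd = 632.1 and Qs = 809.75.
Surplus = Qs - Qd = 809.75 - 632.1 = 177.65.

Surplus = 177.65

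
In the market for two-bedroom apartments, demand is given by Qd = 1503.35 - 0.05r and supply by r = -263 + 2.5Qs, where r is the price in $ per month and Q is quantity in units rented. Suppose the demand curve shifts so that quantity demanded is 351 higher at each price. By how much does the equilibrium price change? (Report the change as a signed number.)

Δr = 780

Solving each curve for Q: Qs = 105.2 + 0.4r.
At equilibrium Qd = Qs, so 1503.35 - 0.05r = 105.2 + 0.4r; collecting terms, 1398.15 = 0.45r and r* = 3107.
Substitute back: Q* = 1503.35 - 0.05(3107) = 1348.
After the shift, demand is Qd = 1854.35 - 0.05r.
Re-solving, 0.45r = 1749.15 gives r = 3887 and Q = 1660.
Δr = 3887 - 3107 = 780.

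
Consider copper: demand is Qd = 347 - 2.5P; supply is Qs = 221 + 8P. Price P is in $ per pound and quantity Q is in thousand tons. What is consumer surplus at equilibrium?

Consumer surplus = 20097.8

Set Qd = Qs: 347 - 2.5P = 221 + 8P, so 126 = 10.5P and P* = 12.
Then Q* = 347 - 2.5(12) = 317.
Demand choke price (Qd = 0): P = 347/2.5 = 138.8. Consumer surplus = ½ × (138.8 - 12) × 317 = 20097.8.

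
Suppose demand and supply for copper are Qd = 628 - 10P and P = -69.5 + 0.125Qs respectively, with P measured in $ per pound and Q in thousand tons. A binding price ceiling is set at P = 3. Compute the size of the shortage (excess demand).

In direct form, Qs = 556 + 8P.
With P fixed at 3, quantity demanded is 598 and quantity supplied is 580.
Shortage = Qd - Qs = 598 - 580 = 18.

Shortage = 18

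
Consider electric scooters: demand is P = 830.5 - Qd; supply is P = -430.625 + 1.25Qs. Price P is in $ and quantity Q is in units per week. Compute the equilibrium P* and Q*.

Inverting to quantity form: Qd = 830.5 - P and Qs = 344.5 + 0.8P.
Set Qd = Qs: 830.5 - P = 344.5 + 0.8P, so 486 = 1.8P and P* = 270.
Substitute back: Q* = 830.5 - 270 = 560.5.

P* = 270, Q* = 560.5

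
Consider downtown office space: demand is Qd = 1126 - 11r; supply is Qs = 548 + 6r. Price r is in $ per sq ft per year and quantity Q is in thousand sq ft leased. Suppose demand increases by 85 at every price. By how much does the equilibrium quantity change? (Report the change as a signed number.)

At equilibrium Qd = Qs, so 1126 - 11r = 548 + 6r; collecting terms, 578 = 17r and r* = 34.
Substitute back: Q* = 1126 - 11(34) = 752.
After the shift, demand is Qd = 1211 - 11r.
The new intersection has 663 = 17r, i.e. r = 39, Q = 782.
ΔQ = 782 - 752 = 30.

ΔQ = 30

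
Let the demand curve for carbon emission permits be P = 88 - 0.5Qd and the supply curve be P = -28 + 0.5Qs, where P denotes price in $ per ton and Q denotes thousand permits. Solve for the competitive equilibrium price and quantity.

In direct form, Qd = 176 - 2P and Qs = 56 + 2P.
The market clears where 176 - 2P = 56 + 2P. Rearranging, 4P = 120, hence P* = 30.
Substitute back: Q* = 176 - 2(30) = 116.

P* = 30, Q* = 116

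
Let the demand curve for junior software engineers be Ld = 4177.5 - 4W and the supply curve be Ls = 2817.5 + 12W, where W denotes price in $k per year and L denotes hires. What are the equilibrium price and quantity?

W* = 85, L* = 3837.5

The market clears where 4177.5 - 4W = 2817.5 + 12W. Rearranging, 16W = 1360, hence W* = 85.
Substitute back: L* = 4177.5 - 4(85) = 3837.5.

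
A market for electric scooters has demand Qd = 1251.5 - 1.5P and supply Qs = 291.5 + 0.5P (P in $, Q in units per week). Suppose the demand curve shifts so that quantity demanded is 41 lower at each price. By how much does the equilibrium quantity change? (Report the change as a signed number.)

The market clears where 1251.5 - 1.5P = 291.5 + 0.5P. Rearranging, 2P = 960, hence P* = 480.
Plugging P* into demand: Q* = 1251.5 - 1.5(480) = 531.5.
After the shift, demand is Qd = 1210.5 - 1.5P.
Re-solving, 2P = 919 gives P = 459.5 and Q = 521.25.
ΔQ = 521.25 - 531.5 = -10.25.

ΔQ = -10.25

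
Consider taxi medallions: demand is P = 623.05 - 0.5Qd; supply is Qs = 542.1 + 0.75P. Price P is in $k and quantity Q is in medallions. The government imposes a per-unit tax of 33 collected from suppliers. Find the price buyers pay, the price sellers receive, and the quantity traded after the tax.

P_b = 265, P_s = 232, Q = 716.1

Rewriting in direct form: Qd = 1246.1 - 2P.
Suppliers keep P_s = P_b - 33 per unit, so supply in terms of the buyer price is Qs = 517.35 + 0.75P_b.
Equate demand and the shifted supply: 1246.1 - 2P_b = 517.35 + 0.75P_b, giving 2.75P_b = 728.75, so P_b = 265.
So P_s = 232 and the quantity traded is Q = 1246.1 - 2(265) = 716.1.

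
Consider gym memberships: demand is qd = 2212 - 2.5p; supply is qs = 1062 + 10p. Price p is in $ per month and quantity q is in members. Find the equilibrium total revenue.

Equating demand and supply, 2212 - 2.5p = 1062 + 10p gives 12.5p = 1150, so p* = 92.
Plugging p* into demand: q* = 2212 - 2.5(92) = 1982.
Total revenue = p* × q* = 92 × 1982 = 182344.

Total revenue = 182344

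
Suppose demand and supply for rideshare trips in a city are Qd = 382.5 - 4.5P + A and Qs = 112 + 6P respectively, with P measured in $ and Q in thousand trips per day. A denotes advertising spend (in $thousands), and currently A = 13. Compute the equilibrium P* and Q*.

With A = 13, demand is Qd = 395.5 - 4.5P.
At equilibrium Qd = Qs, so 395.5 - 4.5P = 112 + 6P; collecting terms, 283.5 = 10.5P and P* = 27.
Plugging P* into demand: Q* = 395.5 - 4.5(27) = 274.

P* = 27, Q* = 274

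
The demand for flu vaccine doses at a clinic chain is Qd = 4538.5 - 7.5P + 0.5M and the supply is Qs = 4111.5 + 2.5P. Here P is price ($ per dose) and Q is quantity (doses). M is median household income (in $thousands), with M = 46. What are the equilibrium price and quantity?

P* = 45, Q* = 4224

With M = 46, demand is Qd = 4561.5 - 7.5P.
Equating demand and supply, 4561.5 - 7.5P = 4111.5 + 2.5P gives 10P = 450, so P* = 45.
Plugging P* into demand: Q* = 4561.5 - 7.5(45) = 4224.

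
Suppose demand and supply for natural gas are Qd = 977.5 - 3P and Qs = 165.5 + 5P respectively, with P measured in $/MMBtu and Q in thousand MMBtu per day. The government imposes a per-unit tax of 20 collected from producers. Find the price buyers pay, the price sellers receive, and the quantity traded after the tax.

With a tax of 20 on producers, they supply based on the net price P_s = P_b - 20, so Qs = 65.5 + 5P_b.
Set Qd = Qs: 977.5 - 3P_b = 65.5 + 5P_b, so 912 = 8P_b and P_b = 114.
So P_s = 94 and the quantity traded is Q = 977.5 - 3(114) = 635.5.

P_b = 114, P_s = 94, Q = 635.5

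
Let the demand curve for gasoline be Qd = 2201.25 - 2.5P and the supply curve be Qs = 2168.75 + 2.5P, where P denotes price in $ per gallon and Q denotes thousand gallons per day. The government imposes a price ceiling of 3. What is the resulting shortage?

Shortage = 17.5

At P = 3: Qd = 2193.75 and Qs = 2176.25.
Shortage = Qd - Qs = 2193.75 - 2176.25 = 17.5.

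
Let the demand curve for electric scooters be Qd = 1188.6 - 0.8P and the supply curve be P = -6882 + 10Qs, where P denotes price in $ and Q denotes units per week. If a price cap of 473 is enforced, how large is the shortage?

Inverting to quantity form: Qs = 688.2 + 0.1P.
With P fixed at 473, quantity demanded is 810.2 and quantity supplied is 735.5.
Shortage = Qd - Qs = 810.2 - 735.5 = 74.7.

Shortage = 74.7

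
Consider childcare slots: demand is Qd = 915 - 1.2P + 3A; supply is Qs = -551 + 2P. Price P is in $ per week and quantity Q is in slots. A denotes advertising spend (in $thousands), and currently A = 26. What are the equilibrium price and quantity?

With A = 26, demand is Qd = 993 - 1.2P.
Equating demand and supply, 993 - 1.2P = -551 + 2P gives 3.2P = 1544, so P* = 482.5.
Plugging P* into demand: Q* = 993 - 1.2(482.5) = 414.

P* = 482.5, Q* = 414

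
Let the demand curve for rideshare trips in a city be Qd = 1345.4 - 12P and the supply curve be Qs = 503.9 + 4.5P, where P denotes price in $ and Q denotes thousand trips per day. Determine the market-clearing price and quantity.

P* = 51, Q* = 733.4

At equilibrium Qd = Qs, so 1345.4 - 12P = 503.9 + 4.5P; collecting terms, 841.5 = 16.5P and P* = 51.
Then Q* = 1345.4 - 12(51) = 733.4.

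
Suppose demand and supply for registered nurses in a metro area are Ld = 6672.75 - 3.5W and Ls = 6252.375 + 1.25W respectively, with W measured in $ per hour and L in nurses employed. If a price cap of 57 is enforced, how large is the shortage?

Evaluating both curves at the ceiling price 57 gives Ld = 6473.25, Ls = 6323.625.
Shortage = Ld - Ls = 6473.25 - 6323.625 = 149.625.

Shortage = 149.625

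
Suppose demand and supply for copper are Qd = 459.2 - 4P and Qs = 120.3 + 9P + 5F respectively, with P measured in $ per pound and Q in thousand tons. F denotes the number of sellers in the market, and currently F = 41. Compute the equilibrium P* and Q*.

P* = 10.3, Q* = 418

With F = 41, supply is Qs = 325.3 + 9P.
Set Qd = Qs: 459.2 - 4P = 325.3 + 9P, so 133.9 = 13P and P* = 10.3.
Substitute back: Q* = 459.2 - 4(10.3) = 418.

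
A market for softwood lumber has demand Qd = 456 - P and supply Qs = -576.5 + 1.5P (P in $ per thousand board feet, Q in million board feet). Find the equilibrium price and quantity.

P* = 413, Q* = 43

At equilibrium Qd = Qs, so 456 - P = -576.5 + 1.5P; collecting terms, 1032.5 = 2.5P and P* = 413.
Plugging P* into demand: Q* = 456 - 413 = 43.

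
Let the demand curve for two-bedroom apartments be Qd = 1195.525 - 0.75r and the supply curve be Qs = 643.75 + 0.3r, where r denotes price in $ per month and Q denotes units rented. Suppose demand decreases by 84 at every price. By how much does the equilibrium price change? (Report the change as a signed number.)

The market clears where 1195.525 - 0.75r = 643.75 + 0.3r. Rearranging, 1.05r = 551.775, hence r* = 525.5.
Substitute back: Q* = 1195.525 - 0.75(525.5) = 801.4.
After the shift, demand is Qd = 1111.525 - 0.75r.
Re-solving, 1.05r = 467.775 gives r = 445.5 and Q = 777.4.
Δr = 445.5 - 525.5 = -80.

Δr = -80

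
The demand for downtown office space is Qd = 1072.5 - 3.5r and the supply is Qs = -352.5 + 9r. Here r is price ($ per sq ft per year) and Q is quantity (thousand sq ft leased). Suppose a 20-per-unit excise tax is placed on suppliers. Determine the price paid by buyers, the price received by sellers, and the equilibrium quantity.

The tax drives a wedge r_b - r_s = 20. Substituting r_s = r_b - 20 into supply: Qs = -532.5 + 9r_b.
Set Qd = Qs: 1072.5 - 3.5r_b = -532.5 + 9r_b, so 1605 = 12.5r_b and r_b = 128.4.
So r_s = 108.4 and the quantity traded is Q = 1072.5 - 3.5(128.4) = 623.1.

r_b = 128.4, r_s = 108.4, Q = 623.1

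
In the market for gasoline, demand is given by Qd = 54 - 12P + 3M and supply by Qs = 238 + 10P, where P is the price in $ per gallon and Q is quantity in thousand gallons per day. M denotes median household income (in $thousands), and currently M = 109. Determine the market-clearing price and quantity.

With M = 109, demand is Qd = 381 - 12P.
At equilibrium Qd = Qs, so 381 - 12P = 238 + 10P; collecting terms, 143 = 22P and P* = 6.5.
Then Q* = 381 - 12(6.5) = 303.

P* = 6.5, Q* = 303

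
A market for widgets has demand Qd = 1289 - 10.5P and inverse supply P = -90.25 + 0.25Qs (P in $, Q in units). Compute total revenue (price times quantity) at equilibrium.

Total revenue = 39488

In direct form, Qs = 361 + 4P.
The market clears where 1289 - 10.5P = 361 + 4P. Rearranging, 14.5P = 928, hence P* = 64.
Plugging P* into demand: Q* = 1289 - 10.5(64) = 617.
Total revenue = P* × Q* = 64 × 617 = 39488.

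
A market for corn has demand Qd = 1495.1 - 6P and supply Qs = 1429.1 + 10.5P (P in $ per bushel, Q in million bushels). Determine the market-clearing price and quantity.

Set Qd = Qs: 1495.1 - 6P = 1429.1 + 10.5P, so 66 = 16.5P and P* = 4.
From the demand curve, Q* = 1495.1 - 6(4) = 1471.1.

P* = 4, Q* = 1471.1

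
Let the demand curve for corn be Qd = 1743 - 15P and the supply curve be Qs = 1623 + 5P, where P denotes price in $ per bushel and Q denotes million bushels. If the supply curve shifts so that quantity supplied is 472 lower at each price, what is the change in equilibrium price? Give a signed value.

ΔP = 23.6

The market clears where 1743 - 15P = 1623 + 5P. Rearranging, 20P = 120, hence P* = 6.
Substitute back: Q* = 1743 - 15(6) = 1653.
After the shift, supply is Qs = 1151 + 5P.
The new intersection has 592 = 20P, i.e. P = 29.6, Q = 1299.
ΔP = 29.6 - 6 = 23.6.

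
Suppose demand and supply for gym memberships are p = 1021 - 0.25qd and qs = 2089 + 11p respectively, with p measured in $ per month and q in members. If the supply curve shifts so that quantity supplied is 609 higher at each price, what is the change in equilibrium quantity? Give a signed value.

Δq = 162.4

Rewriting in direct form: qd = 4084 - 4p.
Equating demand and supply, 4084 - 4p = 2089 + 11p gives 15p = 1995, so p* = 133.
Plugging p* into demand: q* = 4084 - 4(133) = 3552.
After the shift, supply is qs = 2698 + 11p.
The new intersection has 1386 = 15p, i.e. p = 92.4, q = 3714.4.
Δq = 3714.4 - 3552 = 162.4.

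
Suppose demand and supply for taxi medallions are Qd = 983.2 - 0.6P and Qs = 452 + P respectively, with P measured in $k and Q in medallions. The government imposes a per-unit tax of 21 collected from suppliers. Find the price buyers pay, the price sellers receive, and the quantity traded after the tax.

P_b = 345.125, P_s = 324.125, Q = 776.125

Suppliers keep P_s = P_b - 21 per unit, so supply in terms of the buyer price is Qs = 431 + P_b.
Market clearing requires 983.2 - 0.6P_b = 431 + P_b; hence 552.2 = 1.6P_b and P_b = 345.125.
Then P_s = 345.125 - 21 = 324.125 and Q = 983.2 - 0.6(345.125) = 776.125.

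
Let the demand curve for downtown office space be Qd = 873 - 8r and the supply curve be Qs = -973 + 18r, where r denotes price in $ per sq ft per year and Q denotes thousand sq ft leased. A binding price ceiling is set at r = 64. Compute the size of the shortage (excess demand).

With r fixed at 64, quantity demanded is 361 and quantity supplied is 179.
Shortage = Qd - Qs = 361 - 179 = 182.

Shortage = 182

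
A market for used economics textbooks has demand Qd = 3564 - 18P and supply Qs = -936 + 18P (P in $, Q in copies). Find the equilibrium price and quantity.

P* = 125, Q* = 1314

At equilibrium Qd = Qs, so 3564 - 18P = -936 + 18P; collecting terms, 4500 = 36P and P* = 125.
From the demand curve, Q* = 3564 - 18(125) = 1314.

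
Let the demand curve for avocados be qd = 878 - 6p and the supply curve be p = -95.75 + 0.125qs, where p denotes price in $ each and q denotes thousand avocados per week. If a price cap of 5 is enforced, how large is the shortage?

Shortage = 42

Inverting to quantity form: qs = 766 + 8p.
With p fixed at 5, quantity demanded is 848 and quantity supplied is 806.
Shortage = qd - qs = 848 - 806 = 42.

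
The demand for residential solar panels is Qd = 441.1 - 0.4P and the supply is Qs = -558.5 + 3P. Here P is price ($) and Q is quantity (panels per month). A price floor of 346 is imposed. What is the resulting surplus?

Surplus = 176.8

At P = 346: Qd = 302.7 and Qs = 479.5.
Surplus = Qs - Qd = 479.5 - 302.7 = 176.8.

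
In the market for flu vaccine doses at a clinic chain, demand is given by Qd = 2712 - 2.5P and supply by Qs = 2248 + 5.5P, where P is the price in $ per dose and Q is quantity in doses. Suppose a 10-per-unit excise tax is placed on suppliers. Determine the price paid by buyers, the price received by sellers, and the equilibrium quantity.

The tax drives a wedge P_b - P_s = 10. Substituting P_s = P_b - 10 into supply: Qs = 2193 + 5.5P_b.
Set Qd = Qs: 2712 - 2.5P_b = 2193 + 5.5P_b, so 519 = 8P_b and P_b = 64.875.
So P_s = 54.875 and the quantity traded is Q = 2712 - 2.5(64.875) = 2549.8125.

P_b = 64.875, P_s = 54.875, Q = 2549.8125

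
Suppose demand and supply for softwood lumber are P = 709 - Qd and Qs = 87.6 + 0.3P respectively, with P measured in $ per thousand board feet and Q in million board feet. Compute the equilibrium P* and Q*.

P* = 478, Q* = 231

In direct form, Qd = 709 - P.
At equilibrium Qd = Qs, so 709 - P = 87.6 + 0.3P; collecting terms, 621.4 = 1.3P and P* = 478.
Plugging P* into demand: Q* = 709 - 478 = 231.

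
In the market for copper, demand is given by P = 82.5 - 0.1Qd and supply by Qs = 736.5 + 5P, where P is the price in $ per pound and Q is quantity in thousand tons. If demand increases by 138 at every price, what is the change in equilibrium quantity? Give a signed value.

Solving each curve for Q: Qd = 825 - 10P.
The market clears where 825 - 10P = 736.5 + 5P. Rearranging, 15P = 88.5, hence P* = 5.9.
From the demand curve, Q* = 825 - 10(5.9) = 766.
After the shift, demand is Qd = 963 - 10P.
The new intersection has 226.5 = 15P, i.e. P = 15.1, Q = 812.
ΔQ = 812 - 766 = 46.

ΔQ = 46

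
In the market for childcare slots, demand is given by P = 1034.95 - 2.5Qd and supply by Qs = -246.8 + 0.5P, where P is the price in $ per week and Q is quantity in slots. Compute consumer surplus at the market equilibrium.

Consumer surplus = 18090.1125

Inverting to quantity form: Qd = 413.98 - 0.4P.
Set Qd = Qs: 413.98 - 0.4P = -246.8 + 0.5P, so 660.78 = 0.9P and P* = 734.2.
From the demand curve, Q* = 413.98 - 0.4(734.2) = 120.3.
Demand choke price (Qd = 0): P = 413.98/0.4 = 1034.95. Consumer surplus = ½ × (1034.95 - 734.2) × 120.3 = 18090.1125.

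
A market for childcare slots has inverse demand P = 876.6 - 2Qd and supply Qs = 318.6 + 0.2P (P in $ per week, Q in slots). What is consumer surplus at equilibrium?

Solving each curve for Q: Qd = 438.3 - 0.5P.
The market clears where 438.3 - 0.5P = 318.6 + 0.2P. Rearranging, 0.7P = 119.7, hence P* = 171.
Then Q* = 438.3 - 0.5(171) = 352.8.
Demand choke price (Qd = 0): P = 438.3/0.5 = 876.6. Consumer surplus = ½ × (876.6 - 171) × 352.8 = 124467.84.

Consumer surplus = 124467.84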